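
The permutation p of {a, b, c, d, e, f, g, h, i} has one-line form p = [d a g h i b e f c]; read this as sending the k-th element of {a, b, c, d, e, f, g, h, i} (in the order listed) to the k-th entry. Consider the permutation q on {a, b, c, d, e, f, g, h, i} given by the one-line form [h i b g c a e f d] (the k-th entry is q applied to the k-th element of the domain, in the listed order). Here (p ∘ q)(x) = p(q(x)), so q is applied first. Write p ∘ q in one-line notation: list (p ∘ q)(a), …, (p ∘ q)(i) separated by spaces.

f c a e g d i b h

For each element, apply q then p: a → h → f; b → i → c; c → b → a; d → g → e; e → c → g; f → a → d; g → e → i; h → f → b; i → d → h.
So p ∘ q in one-line form is f c a e g d i b h.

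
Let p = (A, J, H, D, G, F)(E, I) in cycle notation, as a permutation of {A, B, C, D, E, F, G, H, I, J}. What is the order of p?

6

The disjoint cycles have lengths 6, 2, 1, 1.
The order is lcm(6, 2) = 6.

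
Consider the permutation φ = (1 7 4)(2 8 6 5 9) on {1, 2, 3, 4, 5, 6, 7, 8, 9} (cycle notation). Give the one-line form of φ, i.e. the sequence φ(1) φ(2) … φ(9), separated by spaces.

Image by image: 1→7, 2→8, 3→3, 4→1, 5→9, 6→5, 7→4, 8→6, 9→2.
Listing these in domain order gives 7 8 3 1 9 5 4 6 2.

7 8 3 1 9 5 4 6 2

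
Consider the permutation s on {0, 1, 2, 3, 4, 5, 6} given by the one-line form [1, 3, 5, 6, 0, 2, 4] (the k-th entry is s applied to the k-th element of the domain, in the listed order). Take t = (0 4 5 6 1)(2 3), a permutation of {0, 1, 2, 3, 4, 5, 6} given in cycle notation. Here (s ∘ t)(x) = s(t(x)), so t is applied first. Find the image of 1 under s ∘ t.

t(1) = 0, then s(0) = 1; composing gives (s ∘ t)(1) = 1.

1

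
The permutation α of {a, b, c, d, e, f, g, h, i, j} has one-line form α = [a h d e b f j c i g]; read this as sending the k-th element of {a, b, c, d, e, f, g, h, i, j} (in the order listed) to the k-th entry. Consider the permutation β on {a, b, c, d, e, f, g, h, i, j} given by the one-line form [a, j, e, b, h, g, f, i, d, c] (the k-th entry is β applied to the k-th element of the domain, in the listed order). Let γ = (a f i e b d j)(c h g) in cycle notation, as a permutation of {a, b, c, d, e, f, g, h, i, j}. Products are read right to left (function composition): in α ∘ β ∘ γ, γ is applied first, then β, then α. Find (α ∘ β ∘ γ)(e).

g

Chase e: γ(e) = b; β(b) = j; α(j) = g. Hence (α ∘ β ∘ γ)(e) = g.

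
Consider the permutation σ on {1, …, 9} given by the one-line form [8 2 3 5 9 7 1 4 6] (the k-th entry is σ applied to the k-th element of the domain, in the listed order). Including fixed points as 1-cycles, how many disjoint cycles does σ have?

3

The cycle decomposition is (1, 8, 4, 5, 9, 6, 7)(2)(3), which has 3 cycles (counting 1-cycles).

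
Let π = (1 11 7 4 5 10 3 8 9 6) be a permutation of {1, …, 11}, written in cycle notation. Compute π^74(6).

6 lies in the 10-cycle (1 11 7 4 5 10 3 8 9 6).
Powers repeat with period 10 on this cycle, and 74 mod 10 = 4, so π^74(6) = π^4(6).
Advancing 4 steps from 6: 6 → 1 → 11 → 7 → 4.

4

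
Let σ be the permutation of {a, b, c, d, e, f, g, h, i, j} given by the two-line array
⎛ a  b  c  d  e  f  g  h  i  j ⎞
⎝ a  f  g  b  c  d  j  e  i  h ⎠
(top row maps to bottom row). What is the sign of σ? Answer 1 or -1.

In disjoint-cycle form the cycle lengths are 5, 3, 1, 1.
A cycle of length ℓ contributes ℓ−1 transpositions, so σ is a product of 4 + 2 = 6 transpositions — even.

1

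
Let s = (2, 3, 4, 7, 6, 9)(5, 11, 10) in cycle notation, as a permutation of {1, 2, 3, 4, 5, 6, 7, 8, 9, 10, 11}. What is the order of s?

The disjoint cycles have lengths 6, 3, 1, 1.
Since disjoint cycles commute, ord(s) = lcm(6, 3) = 6.

6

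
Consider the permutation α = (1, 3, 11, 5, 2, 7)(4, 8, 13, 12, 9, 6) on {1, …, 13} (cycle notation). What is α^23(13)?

8

13 lies in the 6-cycle (4, 8, 13, 12, 9, 6).
Since the cycle has length 6, α^23 acts on it the same as α^5 (23 mod 6 = 5).
Advancing 5 steps from 13: 13 → 12 → 9 → 6 → 4 → 8.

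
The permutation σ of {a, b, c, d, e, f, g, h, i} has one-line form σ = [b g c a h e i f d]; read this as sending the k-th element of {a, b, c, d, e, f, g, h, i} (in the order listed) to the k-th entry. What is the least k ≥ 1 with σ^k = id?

The disjoint-cycle form of σ has cycle lengths 5, 3, 1.
The order of σ is the least common multiple of its cycle lengths: lcm(5, 3) = 15.

15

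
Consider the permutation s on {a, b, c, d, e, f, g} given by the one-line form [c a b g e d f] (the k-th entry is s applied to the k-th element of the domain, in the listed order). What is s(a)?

c

a is element number 1 of the domain, and entry number 1 of the one-line form is c, so s(a) = c.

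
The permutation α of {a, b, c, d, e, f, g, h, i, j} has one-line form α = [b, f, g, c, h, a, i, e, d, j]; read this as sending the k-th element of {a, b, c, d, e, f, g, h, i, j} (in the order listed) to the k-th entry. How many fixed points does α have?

1

The fixed points (elements with α(x) = x) are {j}, so there is 1.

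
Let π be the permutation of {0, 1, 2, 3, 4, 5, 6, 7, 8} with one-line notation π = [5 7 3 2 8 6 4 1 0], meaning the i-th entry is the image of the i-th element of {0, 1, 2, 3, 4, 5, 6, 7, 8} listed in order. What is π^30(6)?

6

Tracing 6 → 4 → … returns to 6 after 5 steps, so 6 lies in a 5-cycle (0, 5, 6, 4, 8).
Powers repeat with period 5 on this cycle, and 30 mod 5 = 0, so π^30(6) = π^0(6).
So π^30(6) = 6.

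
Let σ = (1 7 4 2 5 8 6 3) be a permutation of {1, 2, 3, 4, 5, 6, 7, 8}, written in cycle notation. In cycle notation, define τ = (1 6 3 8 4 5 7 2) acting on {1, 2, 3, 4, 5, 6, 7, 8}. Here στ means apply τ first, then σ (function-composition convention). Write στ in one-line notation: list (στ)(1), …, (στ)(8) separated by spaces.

3 7 6 8 4 1 5 2

For each element, apply τ then σ: 1 → 6 → 3; 2 → 1 → 7; 3 → 8 → 6; 4 → 5 → 8; 5 → 7 → 4; 6 → 3 → 1; 7 → 2 → 5; 8 → 4 → 2.
Collecting the images, στ = [3 7 6 8 4 1 5 2].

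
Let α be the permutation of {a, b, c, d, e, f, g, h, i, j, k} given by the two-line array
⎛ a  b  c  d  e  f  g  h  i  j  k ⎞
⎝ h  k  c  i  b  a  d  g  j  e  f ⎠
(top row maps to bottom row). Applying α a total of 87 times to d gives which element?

a

Tracing d → i → … returns to d after 10 steps, so d lies in a 10-cycle (a h g d i j e b k f).
Powers repeat with period 10 on this cycle, and 87 mod 10 = 7, so α^87(d) = α^7(d).
Advancing 7 steps from d: d → i → j → e → b → k → f → a.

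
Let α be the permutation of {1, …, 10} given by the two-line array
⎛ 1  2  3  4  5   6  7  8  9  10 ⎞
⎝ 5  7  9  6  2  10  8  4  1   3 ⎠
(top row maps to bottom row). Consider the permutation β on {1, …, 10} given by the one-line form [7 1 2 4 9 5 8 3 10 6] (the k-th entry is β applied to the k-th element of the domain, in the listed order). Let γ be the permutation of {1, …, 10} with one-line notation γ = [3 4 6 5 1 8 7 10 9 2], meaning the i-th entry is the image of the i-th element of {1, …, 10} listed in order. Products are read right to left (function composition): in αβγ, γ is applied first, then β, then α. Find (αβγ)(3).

Apply the permutations in order: γ(3) = 6, then β(6) = 5, then α(5) = 2. So (αβγ)(3) = 2.

2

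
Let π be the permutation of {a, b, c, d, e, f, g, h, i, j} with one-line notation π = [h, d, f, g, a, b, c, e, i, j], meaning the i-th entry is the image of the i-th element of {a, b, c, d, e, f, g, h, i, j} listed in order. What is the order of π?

15

Writing π as disjoint cycles, the cycle lengths are 5, 3, 1, 1.
The order of π is the least common multiple of its cycle lengths: lcm(5, 3) = 15.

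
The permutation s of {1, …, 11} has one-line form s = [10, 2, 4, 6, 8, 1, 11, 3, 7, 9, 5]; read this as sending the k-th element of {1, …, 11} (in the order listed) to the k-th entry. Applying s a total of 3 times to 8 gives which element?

6

Tracing 8 → 3 → … returns to 8 after 10 steps, so 8 lies in a 10-cycle (1, 10, 9, 7, 11, 5, 8, 3, 4, 6).
Advancing 3 steps from 8: 8 → 3 → 4 → 6.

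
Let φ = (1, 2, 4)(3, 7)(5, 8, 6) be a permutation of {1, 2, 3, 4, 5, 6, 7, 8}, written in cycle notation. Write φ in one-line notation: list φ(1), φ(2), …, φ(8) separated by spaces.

Reading each image from the cycles: 1→2, 2→4, 3→7, 4→1, 5→8, 6→5, 7→3, 8→6.
So the one-line form is 2 4 7 1 8 5 3 6.

2 4 7 1 8 5 3 6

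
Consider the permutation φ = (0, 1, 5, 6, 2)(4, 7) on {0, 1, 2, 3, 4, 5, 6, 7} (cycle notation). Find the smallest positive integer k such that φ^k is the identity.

10

The cycle type of φ is (5, 2, 1).
Since disjoint cycles commute, ord(φ) = lcm(5, 2) = 10.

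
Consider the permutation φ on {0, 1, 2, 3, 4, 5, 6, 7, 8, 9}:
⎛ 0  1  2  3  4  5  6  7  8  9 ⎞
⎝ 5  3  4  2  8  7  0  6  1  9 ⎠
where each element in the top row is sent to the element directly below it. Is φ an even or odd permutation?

In disjoint-cycle form the cycle lengths are 5, 4, 1.
A cycle is odd iff its length is even; φ has 1 even-length cycle, so sgn(φ) = (−1)^1 and φ is odd.

odd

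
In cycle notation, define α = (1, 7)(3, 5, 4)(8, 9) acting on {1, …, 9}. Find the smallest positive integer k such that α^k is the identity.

The cycle type of α is (3, 2, 2, 1, 1).
The order of α is the least common multiple of its cycle lengths: lcm(3, 2, 2) = 6.

6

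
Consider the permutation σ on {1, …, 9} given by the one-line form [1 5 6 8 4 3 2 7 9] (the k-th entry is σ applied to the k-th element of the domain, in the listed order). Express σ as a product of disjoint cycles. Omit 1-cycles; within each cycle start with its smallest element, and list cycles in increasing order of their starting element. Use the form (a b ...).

(2 5 4 8 7)(3 6)

Start at 2 and follow images: 2 → 5 → 4 → 8 → 7 → 2, giving the cycle (2 5 4 8 7).
Repeating from the next unused element and collecting all non-trivial cycles gives (2 5 4 8 7)(3 6).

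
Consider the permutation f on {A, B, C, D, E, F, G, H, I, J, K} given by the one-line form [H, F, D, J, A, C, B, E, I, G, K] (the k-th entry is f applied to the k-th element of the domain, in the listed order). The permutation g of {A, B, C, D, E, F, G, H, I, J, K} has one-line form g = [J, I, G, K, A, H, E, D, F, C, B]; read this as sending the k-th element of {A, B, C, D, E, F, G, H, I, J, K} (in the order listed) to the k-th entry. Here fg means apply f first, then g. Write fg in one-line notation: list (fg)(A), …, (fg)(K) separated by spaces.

For each element, apply f then g: A → H → D; B → F → H; C → D → K; D → J → C; E → A → J; F → C → G; G → B → I; H → E → A; I → I → F; J → G → E; K → K → B.
So fg in one-line form is D H K C J G I A F E B.

D H K C J G I A F E B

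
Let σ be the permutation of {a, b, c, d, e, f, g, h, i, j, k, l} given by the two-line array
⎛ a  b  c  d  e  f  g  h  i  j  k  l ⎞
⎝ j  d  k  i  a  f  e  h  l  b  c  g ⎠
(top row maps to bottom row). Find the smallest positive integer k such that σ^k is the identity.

The disjoint-cycle form of σ has cycle lengths 8, 2, 1, 1.
The order of σ is the least common multiple of its cycle lengths: lcm(8, 2) = 8.

8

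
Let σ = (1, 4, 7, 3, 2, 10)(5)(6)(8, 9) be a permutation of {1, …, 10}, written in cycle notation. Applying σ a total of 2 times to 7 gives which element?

7 lies in the 6-cycle (1, 4, 7, 3, 2, 10).
Stepping 2 places around the cycle: 7 → 3 → 2.

2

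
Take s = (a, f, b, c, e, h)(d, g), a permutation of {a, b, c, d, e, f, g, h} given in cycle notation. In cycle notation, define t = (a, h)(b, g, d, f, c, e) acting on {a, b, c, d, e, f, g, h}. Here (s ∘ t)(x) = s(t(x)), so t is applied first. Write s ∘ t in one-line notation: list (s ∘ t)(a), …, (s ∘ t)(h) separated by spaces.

For each element, apply t then s: a → h → a; b → g → d; c → e → h; d → f → b; e → b → c; f → c → e; g → d → g; h → a → f.
So s ∘ t in one-line form is a d h b c e g f.

a d h b c e g f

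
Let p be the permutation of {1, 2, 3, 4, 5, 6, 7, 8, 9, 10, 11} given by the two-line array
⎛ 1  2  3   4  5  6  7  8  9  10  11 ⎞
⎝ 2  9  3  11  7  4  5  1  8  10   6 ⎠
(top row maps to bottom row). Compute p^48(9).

Tracing 9 → 8 → … returns to 9 after 4 steps, so 9 lies in a 4-cycle (1, 2, 9, 8).
Since the cycle has length 4, p^48 acts on it the same as p^0 (48 mod 4 = 0).
So p^48(9) = 9.

9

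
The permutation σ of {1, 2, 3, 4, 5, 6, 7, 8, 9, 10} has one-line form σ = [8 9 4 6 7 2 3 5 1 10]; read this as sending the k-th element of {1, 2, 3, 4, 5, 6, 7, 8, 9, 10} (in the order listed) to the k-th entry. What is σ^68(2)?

Tracing 2 → 9 → … returns to 2 after 9 steps, so 2 lies in a 9-cycle (1, 8, 5, 7, 3, 4, 6, 2, 9).
Since the cycle has length 9, σ^68 acts on it the same as σ^5 (68 mod 9 = 5).
Stepping 5 places around the cycle: 2 → 9 → 1 → 8 → 5 → 7.

7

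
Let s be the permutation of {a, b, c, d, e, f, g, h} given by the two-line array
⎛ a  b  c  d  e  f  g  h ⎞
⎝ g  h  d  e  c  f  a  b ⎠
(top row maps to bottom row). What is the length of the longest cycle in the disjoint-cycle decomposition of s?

3

Decomposing into disjoint cycles gives (a g)(b h)(c d e); the longest has length 3.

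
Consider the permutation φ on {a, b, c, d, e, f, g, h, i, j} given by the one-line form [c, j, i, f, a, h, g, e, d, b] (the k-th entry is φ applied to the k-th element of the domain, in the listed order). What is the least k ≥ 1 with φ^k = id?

14

Writing φ as disjoint cycles, the cycle lengths are 7, 2, 1.
The order is lcm(7, 2) = 14.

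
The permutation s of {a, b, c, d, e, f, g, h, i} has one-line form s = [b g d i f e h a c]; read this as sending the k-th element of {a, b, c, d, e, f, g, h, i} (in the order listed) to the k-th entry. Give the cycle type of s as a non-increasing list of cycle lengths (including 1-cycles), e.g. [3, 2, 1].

The disjoint cycles are (a b g h)(c d i)(e f), with lengths 4, 3, 2 in non-increasing order.

[4, 3, 2]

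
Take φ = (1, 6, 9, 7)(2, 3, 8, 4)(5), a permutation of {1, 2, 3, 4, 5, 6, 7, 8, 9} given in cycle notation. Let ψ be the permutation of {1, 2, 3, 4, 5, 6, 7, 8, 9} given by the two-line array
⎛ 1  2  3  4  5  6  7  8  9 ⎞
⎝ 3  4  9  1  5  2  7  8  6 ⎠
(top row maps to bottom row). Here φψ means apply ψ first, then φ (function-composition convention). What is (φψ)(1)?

8

First apply ψ: ψ(1) = 3, then φ(3) = 8. Thus (φψ)(1) = 8.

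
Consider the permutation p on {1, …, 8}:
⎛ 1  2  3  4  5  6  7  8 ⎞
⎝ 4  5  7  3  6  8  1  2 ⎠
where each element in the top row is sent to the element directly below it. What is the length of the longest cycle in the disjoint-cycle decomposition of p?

Decomposing into disjoint cycles gives (1, 4, 3, 7)(2, 5, 6, 8); the longest has length 4.

4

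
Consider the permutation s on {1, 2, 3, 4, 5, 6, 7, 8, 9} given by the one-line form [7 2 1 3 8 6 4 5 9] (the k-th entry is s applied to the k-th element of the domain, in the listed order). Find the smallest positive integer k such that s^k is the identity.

4

Decomposing into disjoint cycles gives cycle lengths 4, 2, 1, 1, 1.
Since disjoint cycles commute, ord(s) = lcm(4, 2) = 4.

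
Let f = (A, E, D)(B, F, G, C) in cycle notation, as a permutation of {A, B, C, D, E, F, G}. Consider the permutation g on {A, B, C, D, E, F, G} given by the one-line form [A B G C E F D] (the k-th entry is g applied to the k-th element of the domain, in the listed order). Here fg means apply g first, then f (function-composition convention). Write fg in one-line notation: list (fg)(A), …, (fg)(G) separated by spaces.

(fg)(x) = f(g(x)). Computing each image: f(g(A)) = f(A) = E, f(g(B)) = f(B) = F, f(g(C)) = f(G) = C, f(g(D)) = f(C) = B, f(g(E)) = f(E) = D, f(g(F)) = f(F) = G, f(g(G)) = f(D) = A.
Hence fg = [E F C B D G A].

E F C B D G A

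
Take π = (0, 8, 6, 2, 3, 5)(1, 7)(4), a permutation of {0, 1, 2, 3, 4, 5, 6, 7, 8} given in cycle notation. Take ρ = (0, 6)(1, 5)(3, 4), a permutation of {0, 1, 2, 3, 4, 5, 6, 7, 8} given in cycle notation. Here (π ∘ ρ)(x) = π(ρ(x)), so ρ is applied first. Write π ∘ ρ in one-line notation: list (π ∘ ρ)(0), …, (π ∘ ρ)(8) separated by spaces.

2 0 3 4 5 7 8 1 6

(π ∘ ρ)(x) = π(ρ(x)). Computing each image: π(ρ(0)) = π(6) = 2, π(ρ(1)) = π(5) = 0, π(ρ(2)) = π(2) = 3, π(ρ(3)) = π(4) = 4, π(ρ(4)) = π(3) = 5, π(ρ(5)) = π(1) = 7, π(ρ(6)) = π(0) = 8, π(ρ(7)) = π(7) = 1, π(ρ(8)) = π(8) = 6.
Hence π ∘ ρ = [2 0 3 4 5 7 8 1 6].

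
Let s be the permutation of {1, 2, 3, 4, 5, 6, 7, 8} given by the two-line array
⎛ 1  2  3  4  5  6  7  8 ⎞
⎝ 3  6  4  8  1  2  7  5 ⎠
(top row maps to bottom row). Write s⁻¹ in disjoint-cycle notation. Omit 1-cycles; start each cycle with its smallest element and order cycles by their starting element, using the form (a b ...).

First write s in disjoint cycles: (1 3 4 8 5)(2 6).
The inverse reverses every cycle; in canonical form, s⁻¹ = (1 5 8 4 3)(2 6).

(1 5 8 4 3)(2 6)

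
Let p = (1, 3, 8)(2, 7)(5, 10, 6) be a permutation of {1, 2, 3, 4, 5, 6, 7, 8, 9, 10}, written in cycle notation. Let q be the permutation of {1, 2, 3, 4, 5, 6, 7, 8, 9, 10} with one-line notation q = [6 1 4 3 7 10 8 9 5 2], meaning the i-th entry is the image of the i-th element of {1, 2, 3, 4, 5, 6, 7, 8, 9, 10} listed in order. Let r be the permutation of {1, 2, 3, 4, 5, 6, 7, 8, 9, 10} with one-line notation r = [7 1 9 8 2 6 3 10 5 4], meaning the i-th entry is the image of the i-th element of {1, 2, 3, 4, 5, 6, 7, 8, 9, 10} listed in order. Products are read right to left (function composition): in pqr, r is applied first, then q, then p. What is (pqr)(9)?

2

(pqr)(9) = p(q(r(9))). r(9) = 5, then q(5) = 7, then p(7) = 2, so the result is 2.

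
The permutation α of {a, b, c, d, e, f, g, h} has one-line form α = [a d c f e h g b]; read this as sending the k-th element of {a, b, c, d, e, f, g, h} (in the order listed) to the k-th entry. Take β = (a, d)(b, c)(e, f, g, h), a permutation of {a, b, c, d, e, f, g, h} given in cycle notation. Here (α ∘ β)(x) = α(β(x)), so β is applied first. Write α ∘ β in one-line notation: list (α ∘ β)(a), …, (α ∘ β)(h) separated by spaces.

f c d a h g b e

(α ∘ β)(x) = α(β(x)). Computing each image: α(β(a)) = α(d) = f, α(β(b)) = α(c) = c, α(β(c)) = α(b) = d, α(β(d)) = α(a) = a, α(β(e)) = α(f) = h, α(β(f)) = α(g) = g, α(β(g)) = α(h) = b, α(β(h)) = α(e) = e.
Hence α ∘ β = [f c d a h g b e].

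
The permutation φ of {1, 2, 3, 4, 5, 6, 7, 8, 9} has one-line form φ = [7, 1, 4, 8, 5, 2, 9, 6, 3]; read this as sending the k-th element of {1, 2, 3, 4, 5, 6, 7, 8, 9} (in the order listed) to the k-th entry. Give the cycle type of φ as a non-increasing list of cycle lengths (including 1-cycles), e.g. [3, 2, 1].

[8, 1]

The disjoint cycles are (1, 7, 9, 3, 4, 8, 6, 2)(5), with lengths 8, 1 in non-increasing order.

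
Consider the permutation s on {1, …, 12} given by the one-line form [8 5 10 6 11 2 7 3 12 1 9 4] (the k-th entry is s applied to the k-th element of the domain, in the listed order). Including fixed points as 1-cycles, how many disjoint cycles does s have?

The cycle decomposition is (1, 8, 3, 10)(2, 5, 11, 9, 12, 4, 6)(7), which has 3 cycles (counting 1-cycles).

3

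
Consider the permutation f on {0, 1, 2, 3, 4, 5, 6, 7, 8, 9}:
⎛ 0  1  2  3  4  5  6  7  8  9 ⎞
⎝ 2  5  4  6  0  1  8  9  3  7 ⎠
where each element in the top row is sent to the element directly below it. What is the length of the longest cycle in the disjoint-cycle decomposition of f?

3

Decomposing into disjoint cycles gives (0, 2, 4)(1, 5)(3, 6, 8)(7, 9); the longest has length 3.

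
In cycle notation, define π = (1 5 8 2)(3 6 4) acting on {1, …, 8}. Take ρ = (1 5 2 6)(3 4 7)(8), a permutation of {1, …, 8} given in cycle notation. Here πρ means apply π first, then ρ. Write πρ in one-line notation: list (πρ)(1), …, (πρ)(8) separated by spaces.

(πρ)(x) = ρ(π(x)). Computing each image: ρ(π(1)) = ρ(5) = 2, ρ(π(2)) = ρ(1) = 5, ρ(π(3)) = ρ(6) = 1, ρ(π(4)) = ρ(3) = 4, ρ(π(5)) = ρ(8) = 8, ρ(π(6)) = ρ(4) = 7, ρ(π(7)) = ρ(7) = 3, ρ(π(8)) = ρ(2) = 6.
Hence πρ = [2 5 1 4 8 7 3 6].

2 5 1 4 8 7 3 6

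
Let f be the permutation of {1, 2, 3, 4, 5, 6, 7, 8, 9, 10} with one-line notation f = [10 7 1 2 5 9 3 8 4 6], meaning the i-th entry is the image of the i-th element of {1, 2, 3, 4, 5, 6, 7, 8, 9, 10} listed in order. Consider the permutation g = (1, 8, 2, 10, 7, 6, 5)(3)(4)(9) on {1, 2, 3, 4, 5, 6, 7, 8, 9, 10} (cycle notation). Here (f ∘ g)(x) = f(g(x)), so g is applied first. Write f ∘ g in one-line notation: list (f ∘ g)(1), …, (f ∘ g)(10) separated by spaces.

8 6 1 2 10 5 9 7 4 3

For each element, apply g then f: 1 → 8 → 8; 2 → 10 → 6; 3 → 3 → 1; 4 → 4 → 2; 5 → 1 → 10; 6 → 5 → 5; 7 → 6 → 9; 8 → 2 → 7; 9 → 9 → 4; 10 → 7 → 3.
Collecting the images, f ∘ g = [8 6 1 2 10 5 9 7 4 3].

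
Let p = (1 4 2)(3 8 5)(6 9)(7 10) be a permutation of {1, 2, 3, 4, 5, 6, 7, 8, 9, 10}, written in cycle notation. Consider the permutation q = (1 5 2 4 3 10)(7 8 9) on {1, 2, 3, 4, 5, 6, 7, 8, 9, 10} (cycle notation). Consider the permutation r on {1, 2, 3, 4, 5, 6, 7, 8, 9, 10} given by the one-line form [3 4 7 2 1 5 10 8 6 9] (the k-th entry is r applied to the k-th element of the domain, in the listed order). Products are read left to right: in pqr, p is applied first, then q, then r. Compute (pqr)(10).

Apply the permutations in order: p(10) = 7, then q(7) = 8, then r(8) = 8. So (pqr)(10) = 8.

8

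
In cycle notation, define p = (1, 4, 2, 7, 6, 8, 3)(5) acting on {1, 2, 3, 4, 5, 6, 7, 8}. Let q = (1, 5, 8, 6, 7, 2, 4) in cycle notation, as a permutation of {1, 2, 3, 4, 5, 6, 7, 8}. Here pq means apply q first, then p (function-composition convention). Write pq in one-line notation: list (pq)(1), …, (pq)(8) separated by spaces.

5 2 1 4 3 6 7 8

(pq)(x) = p(q(x)). Computing each image: p(q(1)) = p(5) = 5, p(q(2)) = p(4) = 2, p(q(3)) = p(3) = 1, p(q(4)) = p(1) = 4, p(q(5)) = p(8) = 3, p(q(6)) = p(7) = 6, p(q(7)) = p(2) = 7, p(q(8)) = p(6) = 8.
Hence pq = [5 2 1 4 3 6 7 8].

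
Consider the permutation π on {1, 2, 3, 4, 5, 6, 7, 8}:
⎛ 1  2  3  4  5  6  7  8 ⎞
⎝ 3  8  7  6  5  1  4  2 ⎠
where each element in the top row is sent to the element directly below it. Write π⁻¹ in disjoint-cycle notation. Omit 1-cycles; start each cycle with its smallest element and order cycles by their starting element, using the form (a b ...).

(1 6 4 7 3)(2 8)

The cycle decomposition of π is (1 3 7 4 6)(2 8).
Reversing each cycle (and rotating so the smallest element leads) gives π⁻¹ = (1 6 4 7 3)(2 8).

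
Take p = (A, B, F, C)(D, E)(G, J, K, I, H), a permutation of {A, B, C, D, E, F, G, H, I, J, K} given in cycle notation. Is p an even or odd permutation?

The cycle lengths are 5, 4, 2.
A cycle is odd iff its length is even; p has 2 even-length cycles, so sgn(p) = (−1)^2 and p is even.

even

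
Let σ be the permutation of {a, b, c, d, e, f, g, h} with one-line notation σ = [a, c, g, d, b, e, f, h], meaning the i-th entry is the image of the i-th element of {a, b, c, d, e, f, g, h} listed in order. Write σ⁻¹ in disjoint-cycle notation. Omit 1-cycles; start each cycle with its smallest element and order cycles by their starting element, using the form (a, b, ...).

First write σ in disjoint cycles: (b, c, g, f, e).
Reversing each cycle (and rotating so the smallest element leads) gives σ⁻¹ = (b, e, f, g, c).

(b, e, f, g, c)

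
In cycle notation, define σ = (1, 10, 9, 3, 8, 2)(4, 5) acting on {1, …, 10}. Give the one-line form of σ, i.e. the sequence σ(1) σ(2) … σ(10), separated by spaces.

10 1 8 5 4 6 7 2 3 9

Image by image: 1↦10, 2↦1, 3↦8, 4↦5, 5↦4, 6↦6, 7↦7, 8↦2, 9↦3, 10↦9.
So the one-line form is 10 1 8 5 4 6 7 2 3 9.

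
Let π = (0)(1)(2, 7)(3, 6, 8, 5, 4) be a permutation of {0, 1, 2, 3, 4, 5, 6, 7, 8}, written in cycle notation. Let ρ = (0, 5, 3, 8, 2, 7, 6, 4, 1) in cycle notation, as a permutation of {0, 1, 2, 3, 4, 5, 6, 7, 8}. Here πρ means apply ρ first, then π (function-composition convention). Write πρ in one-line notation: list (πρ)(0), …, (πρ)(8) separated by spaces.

4 0 2 5 1 6 3 8 7

For each element, apply ρ then π: 0 → 5 → 4; 1 → 0 → 0; 2 → 7 → 2; 3 → 8 → 5; 4 → 1 → 1; 5 → 3 → 6; 6 → 4 → 3; 7 → 6 → 8; 8 → 2 → 7.
So πρ in one-line form is 4 0 2 5 1 6 3 8 7.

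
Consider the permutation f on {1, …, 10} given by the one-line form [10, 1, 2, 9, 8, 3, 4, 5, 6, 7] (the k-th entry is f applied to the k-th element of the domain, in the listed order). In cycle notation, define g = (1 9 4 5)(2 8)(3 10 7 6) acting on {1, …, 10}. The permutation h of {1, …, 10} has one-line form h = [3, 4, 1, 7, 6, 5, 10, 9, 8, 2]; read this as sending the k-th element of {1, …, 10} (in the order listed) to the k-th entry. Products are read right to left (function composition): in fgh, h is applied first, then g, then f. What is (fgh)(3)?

6

Chase 3: h(3) = 1; g(1) = 9; f(9) = 6. Hence (fgh)(3) = 6.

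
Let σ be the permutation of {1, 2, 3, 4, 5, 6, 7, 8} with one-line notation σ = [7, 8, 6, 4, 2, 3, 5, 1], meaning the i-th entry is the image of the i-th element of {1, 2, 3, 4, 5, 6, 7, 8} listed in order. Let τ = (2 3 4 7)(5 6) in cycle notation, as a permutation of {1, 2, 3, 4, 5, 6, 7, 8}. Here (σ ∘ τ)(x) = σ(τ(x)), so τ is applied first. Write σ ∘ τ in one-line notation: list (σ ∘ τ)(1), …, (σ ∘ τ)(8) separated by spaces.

Chase each element through τ then σ: 1 → 1 → 7; 2 → 3 → 6; 3 → 4 → 4; 4 → 7 → 5; 5 → 6 → 3; 6 → 5 → 2; 7 → 2 → 8; 8 → 8 → 1.
So σ ∘ τ in one-line form is 7 6 4 5 3 2 8 1.

7 6 4 5 3 2 8 1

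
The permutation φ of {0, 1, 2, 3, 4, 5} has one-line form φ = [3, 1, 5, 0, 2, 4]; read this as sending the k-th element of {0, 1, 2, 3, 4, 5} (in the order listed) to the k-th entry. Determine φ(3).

3 is element number 4 of the domain, and entry number 4 of the one-line form is 0, so φ(3) = 0.

0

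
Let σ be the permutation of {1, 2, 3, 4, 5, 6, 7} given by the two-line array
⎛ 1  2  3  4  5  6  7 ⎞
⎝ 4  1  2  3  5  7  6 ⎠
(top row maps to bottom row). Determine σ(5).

The entry below 5 in the array is 5, so σ(5) = 5.

5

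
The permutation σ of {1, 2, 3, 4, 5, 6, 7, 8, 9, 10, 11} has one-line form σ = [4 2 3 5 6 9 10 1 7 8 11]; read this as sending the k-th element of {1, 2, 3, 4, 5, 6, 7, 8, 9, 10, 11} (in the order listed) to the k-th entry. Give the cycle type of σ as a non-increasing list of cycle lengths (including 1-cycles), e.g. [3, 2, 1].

[8, 1, 1, 1]

The disjoint cycles are (1, 4, 5, 6, 9, 7, 10, 8)(2)(3)(11), with lengths 8, 1, 1, 1 in non-increasing order.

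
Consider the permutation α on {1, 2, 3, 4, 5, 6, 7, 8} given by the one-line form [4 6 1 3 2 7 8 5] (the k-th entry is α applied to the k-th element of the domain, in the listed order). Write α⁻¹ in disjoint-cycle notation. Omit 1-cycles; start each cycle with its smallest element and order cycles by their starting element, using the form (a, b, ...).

First write α in disjoint cycles: (1, 4, 3)(2, 6, 7, 8, 5).
The inverse reverses every cycle; in canonical form, α⁻¹ = (1, 3, 4)(2, 5, 8, 7, 6).

(1, 3, 4)(2, 5, 8, 7, 6)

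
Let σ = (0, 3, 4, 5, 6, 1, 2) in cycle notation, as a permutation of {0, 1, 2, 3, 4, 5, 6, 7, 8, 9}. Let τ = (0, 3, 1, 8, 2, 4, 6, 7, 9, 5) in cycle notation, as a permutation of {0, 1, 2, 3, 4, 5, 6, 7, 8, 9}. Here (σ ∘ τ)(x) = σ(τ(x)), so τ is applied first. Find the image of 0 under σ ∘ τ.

4

(σ ∘ τ)(0) = σ(τ(0)). τ(0) = 3, then σ(3) = 4. So (σ ∘ τ)(0) = 4.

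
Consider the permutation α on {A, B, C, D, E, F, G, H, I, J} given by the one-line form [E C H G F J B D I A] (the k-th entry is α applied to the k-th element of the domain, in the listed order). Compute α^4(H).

Tracing H → D → … returns to H after 5 steps, so H lies in a 5-cycle (B, C, H, D, G).
Stepping 4 places around the cycle: H → D → G → B → C.

C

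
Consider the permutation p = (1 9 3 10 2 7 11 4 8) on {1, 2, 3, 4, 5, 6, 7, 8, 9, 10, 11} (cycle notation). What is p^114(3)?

3 lies in the 9-cycle (1 9 3 10 2 7 11 4 8).
On a 9-cycle, p^9 is the identity, so p^114 = p^6 there (114 ≡ 6 mod 9).
Advancing 6 steps from 3: 3 → 10 → 2 → 7 → 11 → 4 → 8.

8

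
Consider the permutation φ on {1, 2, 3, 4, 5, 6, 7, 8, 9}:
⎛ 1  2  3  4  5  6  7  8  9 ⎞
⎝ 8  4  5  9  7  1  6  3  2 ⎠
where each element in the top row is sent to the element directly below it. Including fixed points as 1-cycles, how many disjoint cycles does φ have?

2

The cycle decomposition is (1 8 3 5 7 6)(2 4 9), which has 2 cycles (counting 1-cycles).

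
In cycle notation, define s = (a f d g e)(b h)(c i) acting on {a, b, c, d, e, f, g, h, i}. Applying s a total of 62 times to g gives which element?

a

g lies in the 5-cycle (a f d g e).
On a 5-cycle, s^5 is the identity, so s^62 = s^2 there (62 ≡ 2 mod 5).
Advancing 2 steps from g: g → e → a.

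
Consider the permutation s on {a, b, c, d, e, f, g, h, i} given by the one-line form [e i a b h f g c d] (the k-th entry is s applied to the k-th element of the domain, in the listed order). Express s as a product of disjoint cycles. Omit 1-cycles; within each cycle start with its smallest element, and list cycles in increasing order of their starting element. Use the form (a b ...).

Start at a and follow images: a → e → h → c → a, giving the cycle (a e h c).
Continuing from each remaining unvisited element yields (a e h c)(b i d).

(a e h c)(b i d)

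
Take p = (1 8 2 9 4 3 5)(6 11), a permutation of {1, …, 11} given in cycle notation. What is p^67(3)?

2

3 lies in the 7-cycle (1 8 2 9 4 3 5).
Since the cycle has length 7, p^67 acts on it the same as p^4 (67 mod 7 = 4).
Stepping 4 places around the cycle: 3 → 5 → 1 → 8 → 2.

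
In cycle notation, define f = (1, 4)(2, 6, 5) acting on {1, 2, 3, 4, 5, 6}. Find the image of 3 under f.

3

3 does not appear in any cycle of f, so it is a fixed point: f(3) = 3.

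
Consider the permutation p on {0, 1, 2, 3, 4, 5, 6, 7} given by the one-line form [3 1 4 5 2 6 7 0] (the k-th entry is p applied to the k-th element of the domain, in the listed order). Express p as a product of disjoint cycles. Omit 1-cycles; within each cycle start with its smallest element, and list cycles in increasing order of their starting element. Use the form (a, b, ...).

Iterating p from 0 gives 0 → 3 → 5 → 6 → 7 → 0; that is the 5-cycle (0, 3, 5, 6, 7).
Repeating from the next unused element and collecting all non-trivial cycles gives (0, 3, 5, 6, 7)(2, 4).

(0, 3, 5, 6, 7)(2, 4)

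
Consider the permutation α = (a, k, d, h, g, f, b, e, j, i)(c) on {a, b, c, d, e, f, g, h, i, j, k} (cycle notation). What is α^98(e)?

e lies in the 10-cycle (a, k, d, h, g, f, b, e, j, i).
Since the cycle has length 10, α^98 acts on it the same as α^8 (98 mod 10 = 8).
Stepping 8 places around the cycle: e → j → i → a → k → d → h → g → f.

f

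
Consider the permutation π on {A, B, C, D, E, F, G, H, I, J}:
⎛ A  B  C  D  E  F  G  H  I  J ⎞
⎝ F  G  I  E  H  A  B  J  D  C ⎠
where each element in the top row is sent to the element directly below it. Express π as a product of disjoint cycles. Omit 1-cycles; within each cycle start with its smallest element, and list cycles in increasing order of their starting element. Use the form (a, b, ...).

Start at A and follow images: A → F → A, giving the cycle (A, F).
Repeating from the next unused element and collecting all non-trivial cycles gives (A, F)(B, G)(C, I, D, E, H, J).

(A, F)(B, G)(C, I, D, E, H, J)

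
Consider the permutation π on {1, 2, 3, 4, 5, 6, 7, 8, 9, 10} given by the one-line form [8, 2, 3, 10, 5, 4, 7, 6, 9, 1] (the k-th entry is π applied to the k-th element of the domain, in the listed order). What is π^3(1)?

Tracing 1 → 8 → … returns to 1 after 5 steps, so 1 lies in a 5-cycle (1, 8, 6, 4, 10).
Stepping 3 places around the cycle: 1 → 8 → 6 → 4.

4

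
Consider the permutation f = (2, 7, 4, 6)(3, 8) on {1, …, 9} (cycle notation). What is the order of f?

4

The disjoint cycles have lengths 4, 2, 1, 1, 1.
Since disjoint cycles commute, ord(f) = lcm(4, 2) = 4.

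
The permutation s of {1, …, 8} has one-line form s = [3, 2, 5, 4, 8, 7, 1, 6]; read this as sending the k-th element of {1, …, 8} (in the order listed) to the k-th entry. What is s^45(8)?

1

Tracing 8 → 6 → … returns to 8 after 6 steps, so 8 lies in a 6-cycle (1, 3, 5, 8, 6, 7).
Since the cycle has length 6, s^45 acts on it the same as s^3 (45 mod 6 = 3).
Advancing 3 steps from 8: 8 → 6 → 7 → 1.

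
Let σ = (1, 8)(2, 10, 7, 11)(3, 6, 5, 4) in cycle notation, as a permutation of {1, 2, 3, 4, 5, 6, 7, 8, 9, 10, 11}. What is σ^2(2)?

7

2 lies in the 4-cycle (2, 10, 7, 11).
Advancing 2 steps from 2: 2 → 10 → 7.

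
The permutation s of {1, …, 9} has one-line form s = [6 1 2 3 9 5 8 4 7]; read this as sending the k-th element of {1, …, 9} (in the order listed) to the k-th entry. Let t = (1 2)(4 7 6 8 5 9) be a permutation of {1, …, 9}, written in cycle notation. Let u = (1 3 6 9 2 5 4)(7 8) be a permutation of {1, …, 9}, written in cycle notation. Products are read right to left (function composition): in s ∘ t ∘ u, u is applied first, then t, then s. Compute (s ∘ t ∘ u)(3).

4

Apply the permutations in order: u(3) = 6, then t(6) = 8, then s(8) = 4. So (s ∘ t ∘ u)(3) = 4.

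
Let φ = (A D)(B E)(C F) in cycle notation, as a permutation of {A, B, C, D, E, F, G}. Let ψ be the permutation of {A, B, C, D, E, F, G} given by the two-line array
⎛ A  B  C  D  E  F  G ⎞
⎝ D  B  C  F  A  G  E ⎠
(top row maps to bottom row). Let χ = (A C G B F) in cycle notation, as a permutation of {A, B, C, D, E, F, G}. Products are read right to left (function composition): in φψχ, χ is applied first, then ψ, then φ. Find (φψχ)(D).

C

(φψχ)(D) = φ(ψ(χ(D))). χ(D) = D, then ψ(D) = F, then φ(F) = C, so the result is C.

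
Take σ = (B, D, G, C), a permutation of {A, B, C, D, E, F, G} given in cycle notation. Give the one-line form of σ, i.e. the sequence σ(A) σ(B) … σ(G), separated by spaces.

Image by image: A↦A, B↦D, C↦B, D↦G, E↦E, F↦F, G↦C.
So the one-line form is A D B G E F C.

A D B G E F C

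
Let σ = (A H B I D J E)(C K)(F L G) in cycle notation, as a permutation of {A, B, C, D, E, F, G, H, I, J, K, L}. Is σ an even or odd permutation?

odd

The cycle lengths are 7, 3, 2.
A cycle of length ℓ contributes ℓ−1 transpositions, so σ is a product of 6 + 2 + 1 = 9 transpositions — odd.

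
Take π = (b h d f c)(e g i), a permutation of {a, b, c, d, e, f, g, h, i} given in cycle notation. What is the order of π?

The disjoint cycles have lengths 5, 3, 1.
The order is lcm(5, 3) = 15.

15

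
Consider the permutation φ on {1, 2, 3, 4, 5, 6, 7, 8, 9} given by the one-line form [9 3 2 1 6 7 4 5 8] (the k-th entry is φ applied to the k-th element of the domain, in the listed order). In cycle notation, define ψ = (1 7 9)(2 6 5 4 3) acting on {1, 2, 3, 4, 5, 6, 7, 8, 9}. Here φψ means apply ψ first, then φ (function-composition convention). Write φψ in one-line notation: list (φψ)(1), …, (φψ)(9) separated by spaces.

Chase each element through ψ then φ: 1 → 7 → 4; 2 → 6 → 7; 3 → 2 → 3; 4 → 3 → 2; 5 → 4 → 1; 6 → 5 → 6; 7 → 9 → 8; 8 → 8 → 5; 9 → 1 → 9.
Collecting the images, φψ = [4 7 3 2 1 6 8 5 9].

4 7 3 2 1 6 8 5 9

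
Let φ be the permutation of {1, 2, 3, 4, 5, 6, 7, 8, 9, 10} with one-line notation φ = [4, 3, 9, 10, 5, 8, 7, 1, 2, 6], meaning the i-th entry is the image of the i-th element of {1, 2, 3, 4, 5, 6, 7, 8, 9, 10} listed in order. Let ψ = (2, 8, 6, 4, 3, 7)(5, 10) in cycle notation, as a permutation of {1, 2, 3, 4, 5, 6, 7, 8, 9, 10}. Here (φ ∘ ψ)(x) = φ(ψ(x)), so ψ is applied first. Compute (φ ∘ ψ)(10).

First apply ψ: ψ(10) = 5, then φ(5) = 5. Thus (φ ∘ ψ)(10) = 5.

5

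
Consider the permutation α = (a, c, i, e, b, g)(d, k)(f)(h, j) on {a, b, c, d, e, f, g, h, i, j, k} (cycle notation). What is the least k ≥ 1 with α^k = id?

The disjoint cycles have lengths 6, 2, 2, 1.
Since disjoint cycles commute, ord(α) = lcm(6, 2, 2) = 6.

6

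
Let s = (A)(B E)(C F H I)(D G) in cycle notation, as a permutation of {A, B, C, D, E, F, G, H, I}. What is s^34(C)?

C lies in the 4-cycle (C F H I).
Since the cycle has length 4, s^34 acts on it the same as s^2 (34 mod 4 = 2).
Advancing 2 steps from C: C → F → H.

H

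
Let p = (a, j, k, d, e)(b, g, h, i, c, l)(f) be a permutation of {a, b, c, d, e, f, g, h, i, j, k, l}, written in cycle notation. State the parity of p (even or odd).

odd

The cycle lengths are 6, 5, 1.
A cycle is odd iff its length is even; p has 1 even-length cycle, so sgn(p) = (−1)^1 and p is odd.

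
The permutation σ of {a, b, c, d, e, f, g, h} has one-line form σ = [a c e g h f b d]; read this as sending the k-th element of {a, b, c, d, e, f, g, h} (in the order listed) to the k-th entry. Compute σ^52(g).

Tracing g → b → … returns to g after 6 steps, so g lies in a 6-cycle (b c e h d g).
Since the cycle has length 6, σ^52 acts on it the same as σ^4 (52 mod 6 = 4).
Stepping 4 places around the cycle: g → b → c → e → h.

h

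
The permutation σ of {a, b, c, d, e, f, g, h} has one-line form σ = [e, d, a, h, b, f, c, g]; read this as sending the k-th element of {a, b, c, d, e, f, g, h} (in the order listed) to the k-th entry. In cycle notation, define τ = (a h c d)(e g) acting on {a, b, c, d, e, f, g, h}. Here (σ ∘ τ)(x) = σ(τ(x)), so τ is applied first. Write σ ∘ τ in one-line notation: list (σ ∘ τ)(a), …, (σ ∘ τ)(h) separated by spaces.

g d h e c f b a

(σ ∘ τ)(x) = σ(τ(x)). Computing each image: σ(τ(a)) = σ(h) = g, σ(τ(b)) = σ(b) = d, σ(τ(c)) = σ(d) = h, σ(τ(d)) = σ(a) = e, σ(τ(e)) = σ(g) = c, σ(τ(f)) = σ(f) = f, σ(τ(g)) = σ(e) = b, σ(τ(h)) = σ(c) = a.
Hence σ ∘ τ = [g d h e c f b a].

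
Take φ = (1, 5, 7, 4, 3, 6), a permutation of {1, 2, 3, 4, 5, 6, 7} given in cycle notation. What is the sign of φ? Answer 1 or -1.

The cycle lengths are 6, 1.
A cycle is odd iff its length is even; φ has 1 even-length cycle, so sgn(φ) = (−1)^1 and φ is odd.

-1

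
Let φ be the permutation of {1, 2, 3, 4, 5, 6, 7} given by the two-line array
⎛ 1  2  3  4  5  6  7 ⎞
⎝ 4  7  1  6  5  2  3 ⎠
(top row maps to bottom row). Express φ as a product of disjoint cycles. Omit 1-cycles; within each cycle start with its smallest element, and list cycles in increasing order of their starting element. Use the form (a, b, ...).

Iterating φ from 1 gives 1 → 4 → 6 → 2 → 7 → 3 → 1; that is the 6-cycle (1, 4, 6, 2, 7, 3).
Continuing from each remaining unvisited element yields (1, 4, 6, 2, 7, 3).

(1, 4, 6, 2, 7, 3)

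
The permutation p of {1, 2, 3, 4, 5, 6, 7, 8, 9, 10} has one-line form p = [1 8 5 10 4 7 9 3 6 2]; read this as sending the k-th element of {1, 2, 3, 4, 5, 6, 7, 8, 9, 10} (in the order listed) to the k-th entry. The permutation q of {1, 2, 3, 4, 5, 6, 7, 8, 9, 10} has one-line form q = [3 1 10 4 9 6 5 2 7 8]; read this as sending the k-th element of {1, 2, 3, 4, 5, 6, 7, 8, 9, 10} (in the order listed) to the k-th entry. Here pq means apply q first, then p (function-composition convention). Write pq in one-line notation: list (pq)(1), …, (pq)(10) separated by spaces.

5 1 2 10 6 7 4 8 9 3

(pq)(x) = p(q(x)). Computing each image: p(q(1)) = p(3) = 5, p(q(2)) = p(1) = 1, p(q(3)) = p(10) = 2, p(q(4)) = p(4) = 10, p(q(5)) = p(9) = 6, p(q(6)) = p(6) = 7, p(q(7)) = p(5) = 4, p(q(8)) = p(2) = 8, p(q(9)) = p(7) = 9, p(q(10)) = p(8) = 3.
Hence pq = [5 1 2 10 6 7 4 8 9 3].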